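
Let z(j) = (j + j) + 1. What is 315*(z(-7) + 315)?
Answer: 95130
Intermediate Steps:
z(j) = 1 + 2*j (z(j) = 2*j + 1 = 1 + 2*j)
315*(z(-7) + 315) = 315*((1 + 2*(-7)) + 315) = 315*((1 - 14) + 315) = 315*(-13 + 315) = 315*302 = 95130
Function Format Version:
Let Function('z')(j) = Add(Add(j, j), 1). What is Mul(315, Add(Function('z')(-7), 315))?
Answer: 95130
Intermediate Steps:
Function('z')(j) = Add(1, Mul(2, j)) (Function('z')(j) = Add(Mul(2, j), 1) = Add(1, Mul(2, j)))
Mul(315, Add(Function('z')(-7), 315)) = Mul(315, Add(Add(1, Mul(2, -7)), 315)) = Mul(315, Add(Add(1, -14), 315)) = Mul(315, Add(-13, 315)) = Mul(315, 302) = 95130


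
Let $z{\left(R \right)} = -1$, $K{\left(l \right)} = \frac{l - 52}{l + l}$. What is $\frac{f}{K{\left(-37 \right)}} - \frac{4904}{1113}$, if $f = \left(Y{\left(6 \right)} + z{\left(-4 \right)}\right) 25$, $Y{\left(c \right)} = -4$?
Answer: $- \frac{10731706}{99057} \approx -108.34$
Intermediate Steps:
$K{\left(l \right)} = \frac{-52 + l}{2 l}$
$f = -125$ ($f = \left(-4 - 1\right) 25 = \left(-5\right) 25 = -125$)
$\frac{f}{K{\left(-37 \right)}} - \frac{4904}{1113} = - \frac{125}{\frac{1}{2} \frac{1}{-37} \left(-52 - 37\right)} - \frac{4904}{1113} = - \frac{125}{\frac{1}{2} \left(- \frac{1}{37}\right) \left(-89\right)} - \frac{4904}{1113} = - \frac{125}{\frac{89}{74}} - \frac{4904}{1113} = \left(-125\right) \frac{74}{89} - \frac{4904}{1113} = - \frac{9250}{89} - \frac{4904}{1113} = - \frac{10731706}{99057}$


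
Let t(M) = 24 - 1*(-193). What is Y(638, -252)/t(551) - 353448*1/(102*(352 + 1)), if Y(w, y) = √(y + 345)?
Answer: -58908/6001 + √93/217 ≈ -9.7719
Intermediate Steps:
Y(w, y) = √(345 + y)
t(M) = 217 (t(M) = 24 + 193 = 217)
Y(638, -252)/t(551) - 353448*1/(102*(352 + 1)) = √(345 - 252)/217 - 353448*1/(102*(352 + 1)) = √93*(1/217) - 353448/(102*353) = √93/217 - 353448/36006 = √93/217 - 353448*1/36006 = √93/217 - 58908/6001 = -58908/6001 + √93/217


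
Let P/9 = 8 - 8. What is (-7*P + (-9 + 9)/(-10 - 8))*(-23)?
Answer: 0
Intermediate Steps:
P = 0 (P = 9*(8 - 8) = 9*0 = 0)
(-7*P + (-9 + 9)/(-10 - 8))*(-23) = (-7*0 + (-9 + 9)/(-10 - 8))*(-23) = (0 + 0/(-18))*(-23) = (0 + 0*(-1/18))*(-23) = (0 + 0)*(-23) = 0*(-23) = 0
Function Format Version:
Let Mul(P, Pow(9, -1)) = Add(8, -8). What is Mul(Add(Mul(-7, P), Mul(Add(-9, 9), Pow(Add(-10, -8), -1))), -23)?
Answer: 0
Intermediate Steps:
P = 0 (P = Mul(9, Add(8, -8)) = Mul(9, 0) = 0)
Mul(Add(Mul(-7, P), Mul(Add(-9, 9), Pow(Add(-10, -8), -1))), -23) = Mul(Add(Mul(-7, 0), Mul(Add(-9, 9), Pow(Add(-10, -8), -1))), -23) = Mul(Add(0, Mul(0, Pow(-18, -1))), -23) = Mul(Add(0, Mul(0, Rational(-1, 18))), -23) = Mul(Add(0, 0), -23) = Mul(0, -23) = 0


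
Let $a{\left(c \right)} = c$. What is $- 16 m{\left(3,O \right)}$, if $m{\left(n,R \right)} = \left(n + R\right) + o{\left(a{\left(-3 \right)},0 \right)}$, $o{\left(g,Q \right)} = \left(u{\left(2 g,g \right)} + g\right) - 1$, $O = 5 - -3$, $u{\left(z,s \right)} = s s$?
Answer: $-256$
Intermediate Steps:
$u{\left(z,s \right)} = s^{2}$
$O = 8$ ($O = 5 + 3 = 8$)
$o{\left(g,Q \right)} = -1 + g + g^{2}$ ($o{\left(g,Q \right)} = \left(g^{2} + g\right) - 1 = \left(g + g^{2}\right) - 1 = -1 + g + g^{2}$)
$m{\left(n,R \right)} = 5 + R + n$ ($m{\left(n,R \right)} = \left(n + R\right) - \left(4 - 9\right) = \left(R + n\right) - -5 = \left(R + n\right) + 5 = 5 + R + n$)
$- 16 m{\left(3,O \right)} = - 16 \left(5 + 8 + 3\right) = \left(-16\right) 16 = -256$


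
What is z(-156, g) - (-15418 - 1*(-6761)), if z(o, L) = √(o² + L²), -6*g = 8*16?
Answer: 8657 + 4*√13945/3 ≈ 8814.5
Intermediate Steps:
g = -64/3 (g = -4*16/3 = -⅙*128 = -64/3 ≈ -21.333)
z(o, L) = √(L² + o²)
z(-156, g) - (-15418 - 1*(-6761)) = √((-64/3)² + (-156)²) - (-15418 - 1*(-6761)) = √(4096/9 + 24336) - (-15418 + 6761) = √(223120/9) - 1*(-8657) = 4*√13945/3 + 8657 = 8657 + 4*√13945/3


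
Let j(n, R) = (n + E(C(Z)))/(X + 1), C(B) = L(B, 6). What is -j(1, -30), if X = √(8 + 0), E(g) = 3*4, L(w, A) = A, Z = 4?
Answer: 13/7 - 26*√2/7 ≈ -3.3956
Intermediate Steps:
C(B) = 6
E(g) = 12
X = 2*√2 (X = √8 = 2*√2 ≈ 2.8284)
j(n, R) = (12 + n)/(1 + 2*√2) (j(n, R) = (n + 12)/(2*√2 + 1) = (12 + n)/(1 + 2*√2))
-j(1, -30) = -(12 + 1)/(1 + 2*√2) = -13/(1 + 2*√2)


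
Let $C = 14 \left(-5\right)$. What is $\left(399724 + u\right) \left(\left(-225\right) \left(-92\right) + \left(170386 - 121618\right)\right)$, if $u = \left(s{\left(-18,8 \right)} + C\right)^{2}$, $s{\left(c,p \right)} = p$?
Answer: $28035061824$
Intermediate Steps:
$C = -70$
$u = 3844$ ($u = \left(8 - 70\right)^{2} = \left(-62\right)^{2} = 3844$)
$\left(399724 + u\right) \left(\left(-225\right) \left(-92\right) + \left(170386 - 121618\right)\right) = \left(399724 + 3844\right) \left(\left(-225\right) \left(-92\right) + \left(170386 - 121618\right)\right) = 403568 \left(20700 + \left(170386 - 121618\right)\right) = 403568 \left(20700 + 48768\right) = 403568 \cdot 69468 = 28035061824$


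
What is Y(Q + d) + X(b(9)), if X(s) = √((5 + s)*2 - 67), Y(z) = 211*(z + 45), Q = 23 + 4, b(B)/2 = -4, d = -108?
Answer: -7596 + I*√73 ≈ -7596.0 + 8.544*I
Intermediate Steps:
b(B) = -8 (b(B) = 2*(-4) = -8)
Q = 27
Y(z) = 9495 + 211*z (Y(z) = 211*(45 + z) = 9495 + 211*z)
X(s) = √(-57 + 2*s) (X(s) = √((10 + 2*s) - 67) = √(-57 + 2*s))
Y(Q + d) + X(b(9)) = (9495 + 211*(27 - 108)) + √(-57 + 2*(-8)) = (9495 + 211*(-81)) + √(-57 - 16) = (9495 - 17091) + √(-73) = -7596 + I*√73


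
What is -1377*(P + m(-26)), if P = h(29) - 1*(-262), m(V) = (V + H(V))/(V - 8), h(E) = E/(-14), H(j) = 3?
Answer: -2511972/7 ≈ -3.5885e+5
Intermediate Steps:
h(E) = -E/14 (h(E) = E*(-1/14) = -E/14)
m(V) = (3 + V)/(-8 + V) (m(V) = (V + 3)/(V - 8) = (3 + V)/(-8 + V))
P = 3639/14 (P = -1/14*29 - 1*(-262) = -29/14 + 262 = 3639/14 ≈ 259.93)
-1377*(P + m(-26)) = -1377*(3639/14 + (3 - 26)/(-8 - 26)) = -1377*(3639/14 - 23/(-34)) = -1377*(3639/14 - 1/34*(-23)) = -1377*(3639/14 + 23/34) = -1377*31012/119 = -2511972/7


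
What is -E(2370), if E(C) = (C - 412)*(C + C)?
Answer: -9280920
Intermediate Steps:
E(C) = 2*C*(-412 + C) (E(C) = (-412 + C)*(2*C) = 2*C*(-412 + C))
-E(2370) = -2*2370*(-412 + 2370) = -2*2370*1958 = -1*9280920 = -9280920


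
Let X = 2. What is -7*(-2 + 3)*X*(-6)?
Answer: 84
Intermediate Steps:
-7*(-2 + 3)*X*(-6) = -7*(-2 + 3)*2*(-6) = -7*2*(-6) = -14*(-6) = 84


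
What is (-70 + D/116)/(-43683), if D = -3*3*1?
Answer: 8129/5067228 ≈ 0.0016042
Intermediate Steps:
D = -9 (D = -9*1 = -9)
(-70 + D/116)/(-43683) = (-70 - 9/116)/(-43683) = (-70 - 9*1/116)*(-1/43683) = (-70 - 9/116)*(-1/43683) = -8129/116*(-1/43683) = 8129/5067228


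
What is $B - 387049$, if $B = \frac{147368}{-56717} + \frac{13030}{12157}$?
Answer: $- \frac{266874654653147}{689508569} \approx -3.8705 \cdot 10^{5}$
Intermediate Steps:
$B = - \frac{1052530266}{689508569}$ ($B = 147368 \left(- \frac{1}{56717}\right) + 13030 \cdot \frac{1}{12157} = - \frac{147368}{56717} + \frac{13030}{12157} = - \frac{1052530266}{689508569} \approx -1.5265$)
$B - 387049 = - \frac{1052530266}{689508569} - 387049 = - \frac{266874654653147}{689508569}$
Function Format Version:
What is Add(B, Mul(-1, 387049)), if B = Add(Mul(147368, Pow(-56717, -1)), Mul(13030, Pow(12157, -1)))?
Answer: Rational(-266874654653147, 689508569) ≈ -3.8705e+5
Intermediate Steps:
B = Rational(-1052530266, 689508569) (B = Add(Mul(147368, Rational(-1, 56717)), Mul(13030, Rational(1, 12157))) = Add(Rational(-147368, 56717), Rational(13030, 12157)) = Rational(-1052530266, 689508569) ≈ -1.5265)
Add(B, Mul(-1, 387049)) = Add(Rational(-1052530266, 689508569), Mul(-1, 387049)) = Add(Rational(-1052530266, 689508569), -387049) = Rational(-266874654653147, 689508569)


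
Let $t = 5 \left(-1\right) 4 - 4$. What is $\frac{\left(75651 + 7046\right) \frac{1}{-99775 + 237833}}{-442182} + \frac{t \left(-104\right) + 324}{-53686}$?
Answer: $- \frac{86078155039531}{1638678247290708} \approx -0.052529$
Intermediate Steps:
$t = -24$ ($t = \left(-5\right) 4 - 4 = -20 - 4 = -24$)
$\frac{\left(75651 + 7046\right) \frac{1}{-99775 + 237833}}{-442182} + \frac{t \left(-104\right) + 324}{-53686} = \frac{\left(75651 + 7046\right) \frac{1}{-99775 + 237833}}{-442182} + \frac{\left(-24\right) \left(-104\right) + 324}{-53686} = \frac{82697}{138058} \left(- \frac{1}{442182}\right) + \left(2496 + 324\right) \left(- \frac{1}{53686}\right) = 82697 \cdot \frac{1}{138058} \left(- \frac{1}{442182}\right) + 2820 \left(- \frac{1}{53686}\right) = \frac{82697}{138058} \left(- \frac{1}{442182}\right) - \frac{1410}{26843} = - \frac{82697}{61046762556} - \frac{1410}{26843} = - \frac{86078155039531}{1638678247290708}$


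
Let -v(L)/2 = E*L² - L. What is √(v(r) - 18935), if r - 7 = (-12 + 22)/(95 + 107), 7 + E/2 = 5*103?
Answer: 67*I*√272471/101 ≈ 346.27*I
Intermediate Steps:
E = 1016 (E = -14 + 2*(5*103) = -14 + 2*515 = -14 + 1030 = 1016)
r = 712/101 (r = 7 + (-12 + 22)/(95 + 107) = 7 + 10/202 = 7 + 10*(1/202) = 7 + 5/101 = 712/101 ≈ 7.0495)
v(L) = -2032*L² + 2*L (v(L) = -2*(1016*L² - L) = -2*(-L + 1016*L²) = -2032*L² + 2*L)
√(v(r) - 18935) = √(2*(712/101)*(1 - 1016*712/101) - 18935) = √(2*(712/101)*(1 - 723392/101) - 18935) = √(2*(712/101)*(-723291/101) - 18935) = √(-1029966384/10201 - 18935) = √(-1223122319/10201) = 67*I*√272471/101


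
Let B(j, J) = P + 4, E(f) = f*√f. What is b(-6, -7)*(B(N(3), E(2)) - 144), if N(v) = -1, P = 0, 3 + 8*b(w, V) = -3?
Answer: 105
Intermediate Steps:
b(w, V) = -¾ (b(w, V) = -3/8 + (⅛)*(-3) = -3/8 - 3/8 = -¾)
E(f) = f^(3/2)
B(j, J) = 4 (B(j, J) = 0 + 4 = 4)
b(-6, -7)*(B(N(3), E(2)) - 144) = -3*(4 - 144)/4 = -¾*(-140) = 105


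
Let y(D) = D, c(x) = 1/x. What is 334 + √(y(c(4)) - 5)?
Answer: 334 + I*√19/2 ≈ 334.0 + 2.1795*I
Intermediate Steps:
c(x) = 1/x
334 + √(y(c(4)) - 5) = 334 + √(1/4 - 5) = 334 + √(¼ - 5) = 334 + √(-19/4) = 334 + I*√19/2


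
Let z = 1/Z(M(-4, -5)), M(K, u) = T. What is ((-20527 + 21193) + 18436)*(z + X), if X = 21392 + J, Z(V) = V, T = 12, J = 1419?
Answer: 2614423883/6 ≈ 4.3574e+8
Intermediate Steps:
M(K, u) = 12
z = 1/12 ≈ 0.083333
X = 22811 (X = 21392 + 1419 = 22811)
((-20527 + 21193) + 18436)*(z + X) = ((-20527 + 21193) + 18436)*(1/12 + 22811) = (666 + 18436)*(273733/12) = 19102*(273733/12) = 2614423883/6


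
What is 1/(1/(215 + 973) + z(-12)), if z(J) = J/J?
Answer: 1188/1189 ≈ 0.99916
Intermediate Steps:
z(J) = 1
1/(1/(215 + 973) + z(-12)) = 1/(1/(215 + 973) + 1) = 1/(1/1188 + 1) = 1/(1189/1188) = 1188/1189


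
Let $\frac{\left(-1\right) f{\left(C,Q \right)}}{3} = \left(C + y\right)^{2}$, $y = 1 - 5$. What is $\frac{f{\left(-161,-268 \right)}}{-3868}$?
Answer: $\frac{81675}{3868} \approx 21.116$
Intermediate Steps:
$y = -4$ ($y = 1 - 5 = -4$)
$f{\left(C,Q \right)} = - 3 \left(-4 + C\right)^{2}$ ($f{\left(C,Q \right)} = - 3 \left(C - 4\right)^{2} = - 3 \left(-4 + C\right)^{2}$)
$\frac{f{\left(-161,-268 \right)}}{-3868} = \frac{\left(-3\right) \left(-4 - 161\right)^{2}}{-3868} = - 3 \left(-165\right)^{2} \left(- \frac{1}{3868}\right) = \left(-3\right) 27225 \left(- \frac{1}{3868}\right) = \left(-81675\right) \left(- \frac{1}{3868}\right) = \frac{81675}{3868}$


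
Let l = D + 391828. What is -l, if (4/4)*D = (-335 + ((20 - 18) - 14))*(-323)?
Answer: -503909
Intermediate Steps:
D = 112081 (D = (-335 + ((20 - 18) - 14))*(-323) = (-335 + (2 - 14))*(-323) = (-335 - 12)*(-323) = -347*(-323) = 112081)
l = 503909 (l = 112081 + 391828 = 503909)
-l = -1*503909 = -503909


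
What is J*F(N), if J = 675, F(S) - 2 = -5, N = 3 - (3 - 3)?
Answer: -2025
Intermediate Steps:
N = 3 (N = 3 - 1*0 = 3 + 0 = 3)
F(S) = -3 (F(S) = 2 - 5 = -3)
J*F(N) = 675*(-3) = -2025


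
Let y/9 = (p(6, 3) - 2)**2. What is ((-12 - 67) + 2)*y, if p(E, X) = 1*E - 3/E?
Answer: -33957/4 ≈ -8489.3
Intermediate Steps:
p(E, X) = E - 3/E
y = 441/4 (y = 9*((6 - 3/6) - 2)**2 = 9*((6 - 3*1/6) - 2)**2 = 9*((6 - 1/2) - 2)**2 = 9*(11/2 - 2)**2 = 9*(7/2)**2 = 9*(49/4) = 441/4 ≈ 110.25)
((-12 - 67) + 2)*y = ((-12 - 67) + 2)*(441/4) = (-79 + 2)*(441/4) = -77*441/4 = -33957/4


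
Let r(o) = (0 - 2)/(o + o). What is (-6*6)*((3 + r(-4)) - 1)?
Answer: -81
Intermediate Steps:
r(o) = -1/o (r(o) = -2*1/(2*o) = -1/o)
(-6*6)*((3 + r(-4)) - 1) = (-6*6)*((3 - 1/(-4)) - 1) = -36*((3 - 1*(-¼)) - 1) = -36*((3 + ¼) - 1) = -36*(13/4 - 1) = -36*9/4 = -81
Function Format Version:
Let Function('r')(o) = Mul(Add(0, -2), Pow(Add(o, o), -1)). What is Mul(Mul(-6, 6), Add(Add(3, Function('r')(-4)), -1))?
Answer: -81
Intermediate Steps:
Function('r')(o) = Mul(-1, Pow(o, -1)) (Function('r')(o) = Mul(-2, Pow(Mul(2, o), -1)) = Mul(-2, Mul(Rational(1, 2), Pow(o, -1))) = Mul(-1, Pow(o, -1)))
Mul(Mul(-6, 6), Add(Add(3, Function('r')(-4)), -1)) = Mul(Mul(-6, 6), Add(Add(3, Mul(-1, Pow(-4, -1))), -1)) = Mul(-36, Add(Add(3, Mul(-1, Rational(-1, 4))), -1)) = Mul(-36, Add(Add(3, Rational(1, 4)), -1)) = Mul(-36, Add(Rational(13, 4), -1)) = Mul(-36, Rational(9, 4)) = -81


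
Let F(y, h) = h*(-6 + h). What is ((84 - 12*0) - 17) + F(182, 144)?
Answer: 19939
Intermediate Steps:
((84 - 12*0) - 17) + F(182, 144) = ((84 - 12*0) - 17) + 144*(-6 + 144) = ((84 + 0) - 17) + 144*138 = (84 - 17) + 19872 = 67 + 19872 = 19939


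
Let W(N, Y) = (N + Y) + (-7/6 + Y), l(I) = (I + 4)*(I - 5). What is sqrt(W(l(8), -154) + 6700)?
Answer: sqrt(231366)/6 ≈ 80.167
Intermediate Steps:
l(I) = (-5 + I)*(4 + I) (l(I) = (4 + I)*(-5 + I) = (-5 + I)*(4 + I))
W(N, Y) = -7/6 + N + 2*Y (W(N, Y) = (N + Y) + (-7*1/6 + Y) = (N + Y) + (-7/6 + Y) = -7/6 + N + 2*Y)
sqrt(W(l(8), -154) + 6700) = sqrt((-7/6 + (-20 + 8**2 - 1*8) + 2*(-154)) + 6700) = sqrt((-7/6 + (-20 + 64 - 8) - 308) + 6700) = sqrt((-7/6 + 36 - 308) + 6700) = sqrt(-1639/6 + 6700) = sqrt(38561/6) = sqrt(231366)/6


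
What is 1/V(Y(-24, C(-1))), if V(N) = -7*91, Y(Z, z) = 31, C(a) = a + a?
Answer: -1/637 ≈ -0.0015699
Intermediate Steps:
C(a) = 2*a
V(N) = -637
1/V(Y(-24, C(-1))) = 1/(-637) = -1/637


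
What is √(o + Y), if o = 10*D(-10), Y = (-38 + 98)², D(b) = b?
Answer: 10*√35 ≈ 59.161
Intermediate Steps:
Y = 3600 (Y = 60² = 3600)
o = -100 (o = 10*(-10) = -100)
√(o + Y) = √(-100 + 3600) = √3500 = 10*√35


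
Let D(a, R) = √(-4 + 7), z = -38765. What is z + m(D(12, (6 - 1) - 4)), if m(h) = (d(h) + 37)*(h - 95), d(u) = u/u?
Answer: -42375 + 38*√3 ≈ -42309.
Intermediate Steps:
d(u) = 1
D(a, R) = √3
m(h) = -3610 + 38*h (m(h) = (1 + 37)*(h - 95) = 38*(-95 + h) = -3610 + 38*h)
z + m(D(12, (6 - 1) - 4)) = -38765 + (-3610 + 38*√3) = -42375 + 38*√3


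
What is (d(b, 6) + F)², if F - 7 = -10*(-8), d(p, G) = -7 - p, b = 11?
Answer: 4761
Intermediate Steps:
F = 87 (F = 7 - 10*(-8) = 7 + 80 = 87)
(d(b, 6) + F)² = ((-7 - 1*11) + 87)² = ((-7 - 11) + 87)² = (-18 + 87)² = 69² = 4761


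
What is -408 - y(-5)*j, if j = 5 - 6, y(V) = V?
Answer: -413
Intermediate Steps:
j = -1
-408 - y(-5)*j = -408 - (-5)*(-1) = -408 - 1*5 = -408 - 5 = -413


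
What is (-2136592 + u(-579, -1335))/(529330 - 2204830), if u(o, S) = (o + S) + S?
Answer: 2139841/1675500 ≈ 1.2771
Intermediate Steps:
u(o, S) = o + 2*S (u(o, S) = (S + o) + S = o + 2*S)
(-2136592 + u(-579, -1335))/(529330 - 2204830) = (-2136592 + (-579 + 2*(-1335)))/(529330 - 2204830) = (-2136592 + (-579 - 2670))/(-1675500) = (-2136592 - 3249)*(-1/1675500) = -2139841*(-1/1675500) = 2139841/1675500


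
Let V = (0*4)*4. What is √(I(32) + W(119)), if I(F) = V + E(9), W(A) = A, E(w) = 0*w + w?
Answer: 8*√2 ≈ 11.314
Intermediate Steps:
E(w) = w (E(w) = 0 + w = w)
V = 0 (V = 0*4 = 0)
I(F) = 9 (I(F) = 0 + 9 = 9)
√(I(32) + W(119)) = √(9 + 119) = √128 = 8*√2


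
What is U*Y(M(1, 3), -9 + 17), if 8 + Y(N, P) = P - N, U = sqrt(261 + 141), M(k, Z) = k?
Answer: -sqrt(402) ≈ -20.050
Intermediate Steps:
U = sqrt(402) ≈ 20.050
Y(N, P) = -8 + P - N (Y(N, P) = -8 + (P - N) = -8 + P - N)
U*Y(M(1, 3), -9 + 17) = sqrt(402)*(-8 + (-9 + 17) - 1*1) = sqrt(402)*(-8 + 8 - 1) = sqrt(402)*(-1) = -sqrt(402)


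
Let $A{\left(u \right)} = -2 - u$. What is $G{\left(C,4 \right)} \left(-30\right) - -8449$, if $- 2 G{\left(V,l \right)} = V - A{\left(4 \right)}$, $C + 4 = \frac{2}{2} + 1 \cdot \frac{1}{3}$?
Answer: $8499$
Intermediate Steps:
$C = - \frac{8}{3}$ ($C = -4 + \left(\frac{2}{2} + 1 \cdot \frac{1}{3}\right) = -4 + \left(2 \cdot \frac{1}{2} + 1 \cdot \frac{1}{3}\right) = -4 + \left(1 + \frac{1}{3}\right) = -4 + \frac{4}{3} = - \frac{8}{3} \approx -2.6667$)
$G{\left(V,l \right)} = -3 - \frac{V}{2}$ ($G{\left(V,l \right)} = - \frac{V - \left(-2 - 4\right)}{2} = - \frac{V - -6}{2} = - \frac{V + 6}{2} = - \frac{6 + V}{2} = -3 - \frac{V}{2}$)
$G{\left(C,4 \right)} \left(-30\right) - -8449 = \left(-3 - - \frac{4}{3}\right) \left(-30\right) - -8449 = \left(-3 + \frac{4}{3}\right) \left(-30\right) + 8449 = \left(- \frac{5}{3}\right) \left(-30\right) + 8449 = 50 + 8449 = 8499$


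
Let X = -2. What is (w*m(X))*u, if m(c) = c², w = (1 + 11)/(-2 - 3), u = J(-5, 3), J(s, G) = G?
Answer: -144/5 ≈ -28.800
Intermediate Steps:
u = 3
w = -12/5 (w = 12/(-5) = 12*(-⅕) = -12/5 ≈ -2.4000)
(w*m(X))*u = -12/5*(-2)²*3 = -12/5*4*3 = -48/5*3 = -144/5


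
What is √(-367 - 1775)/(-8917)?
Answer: -3*I*√238/8917 ≈ -0.0051903*I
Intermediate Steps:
√(-367 - 1775)/(-8917) = √(-2142)*(-1/8917) = (3*I*√238)*(-1/8917) = -3*I*√238/8917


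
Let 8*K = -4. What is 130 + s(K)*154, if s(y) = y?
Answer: 53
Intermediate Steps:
K = -½ (K = (⅛)*(-4) = -½ ≈ -0.50000)
130 + s(K)*154 = 130 - ½*154 = 130 - 77 = 53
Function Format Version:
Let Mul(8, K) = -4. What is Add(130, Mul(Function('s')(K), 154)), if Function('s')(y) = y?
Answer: 53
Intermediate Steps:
K = Rational(-1, 2) (K = Mul(Rational(1, 8), -4) = Rational(-1, 2) ≈ -0.50000)
Add(130, Mul(Function('s')(K), 154)) = Add(130, Mul(Rational(-1, 2), 154)) = Add(130, -77) = 53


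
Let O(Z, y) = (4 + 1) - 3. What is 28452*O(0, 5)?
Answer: 56904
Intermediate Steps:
O(Z, y) = 2 (O(Z, y) = 5 - 3 = 2)
28452*O(0, 5) = 28452*2 = 56904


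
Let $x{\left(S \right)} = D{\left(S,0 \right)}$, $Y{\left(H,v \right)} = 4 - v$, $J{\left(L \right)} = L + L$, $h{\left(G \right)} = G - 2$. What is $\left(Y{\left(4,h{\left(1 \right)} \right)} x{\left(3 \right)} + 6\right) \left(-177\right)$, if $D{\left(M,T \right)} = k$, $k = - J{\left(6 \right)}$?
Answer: $9558$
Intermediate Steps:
$h{\left(G \right)} = -2 + G$ ($h{\left(G \right)} = G - 2 = -2 + G$)
$J{\left(L \right)} = 2 L$
$k = -12$ ($k = - 2 \cdot 6 = \left(-1\right) 12 = -12$)
$D{\left(M,T \right)} = -12$
$x{\left(S \right)} = -12$
$\left(Y{\left(4,h{\left(1 \right)} \right)} x{\left(3 \right)} + 6\right) \left(-177\right) = \left(\left(4 - \left(-2 + 1\right)\right) \left(-12\right) + 6\right) \left(-177\right) = \left(\left(4 - -1\right) \left(-12\right) + 6\right) \left(-177\right) = \left(\left(4 + 1\right) \left(-12\right) + 6\right) \left(-177\right) = \left(5 \left(-12\right) + 6\right) \left(-177\right) = \left(-60 + 6\right) \left(-177\right) = \left(-54\right) \left(-177\right) = 9558$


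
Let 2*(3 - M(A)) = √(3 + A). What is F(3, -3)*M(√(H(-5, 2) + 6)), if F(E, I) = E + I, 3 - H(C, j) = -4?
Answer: 0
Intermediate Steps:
H(C, j) = 7 (H(C, j) = 3 - 1*(-4) = 3 + 4 = 7)
M(A) = 3 - √(3 + A)/2
F(3, -3)*M(√(H(-5, 2) + 6)) = (3 - 3)*(3 - √(3 + √(7 + 6))/2) = 0*(3 - √(3 + √13)/2) = 0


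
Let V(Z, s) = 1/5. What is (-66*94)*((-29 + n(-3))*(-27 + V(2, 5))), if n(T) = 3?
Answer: -21614736/5 ≈ -4.3229e+6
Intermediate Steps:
V(Z, s) = ⅕
(-66*94)*((-29 + n(-3))*(-27 + V(2, 5))) = (-66*94)*((-29 + 3)*(-27 + ⅕)) = -(-161304)*(-134)/5 = -6204*3484/5 = -21614736/5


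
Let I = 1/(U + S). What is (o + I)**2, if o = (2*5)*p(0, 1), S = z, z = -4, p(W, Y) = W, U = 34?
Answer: 1/900 ≈ 0.0011111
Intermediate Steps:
S = -4
I = 1/30 (I = 1/(34 - 4) = 1/30 ≈ 0.033333)
o = 0 (o = (2*5)*0 = 10*0 = 0)
(o + I)**2 = (0 + 1/30)**2 = (1/30)**2 = 1/900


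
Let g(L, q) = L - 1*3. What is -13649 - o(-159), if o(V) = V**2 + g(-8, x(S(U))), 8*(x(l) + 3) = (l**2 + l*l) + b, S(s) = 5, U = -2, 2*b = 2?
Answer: -38919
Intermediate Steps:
b = 1 (b = (1/2)*2 = 1)
x(l) = -23/8 + l**2/4 (x(l) = -3 + ((l**2 + l*l) + 1)/8 = -3 + ((l**2 + l**2) + 1)/8 = -3 + (2*l**2 + 1)/8 = -3 + (1 + 2*l**2)/8 = -3 + (1/8 + l**2/4) = -23/8 + l**2/4)
g(L, q) = -3 + L (g(L, q) = L - 3 = -3 + L)
o(V) = -11 + V**2 (o(V) = V**2 + (-3 - 8) = V**2 - 11 = -11 + V**2)
-13649 - o(-159) = -13649 - (-11 + (-159)**2) = -13649 - (-11 + 25281) = -13649 - 1*25270 = -13649 - 25270 = -38919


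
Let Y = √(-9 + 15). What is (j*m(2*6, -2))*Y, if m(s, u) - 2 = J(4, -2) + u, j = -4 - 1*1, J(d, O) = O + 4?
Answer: -10*√6 ≈ -24.495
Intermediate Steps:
Y = √6 ≈ 2.4495
J(d, O) = 4 + O
j = -5 (j = -4 - 1 = -5)
m(s, u) = 4 + u (m(s, u) = 2 + ((4 - 2) + u) = 2 + (2 + u) = 4 + u)
(j*m(2*6, -2))*Y = (-5*(4 - 2))*√6 = (-5*2)*√6 = -10*√6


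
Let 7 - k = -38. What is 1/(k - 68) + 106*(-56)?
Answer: -136529/23 ≈ -5936.0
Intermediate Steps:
k = 45 (k = 7 - 1*(-38) = 7 + 38 = 45)
1/(k - 68) + 106*(-56) = 1/(45 - 68) + 106*(-56) = 1/(-23) - 5936 = -1/23 - 5936 = -136529/23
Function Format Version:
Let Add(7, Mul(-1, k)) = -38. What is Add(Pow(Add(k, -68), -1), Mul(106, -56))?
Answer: Rational(-136529, 23) ≈ -5936.0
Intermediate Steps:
k = 45 (k = Add(7, Mul(-1, -38)) = Add(7, 38) = 45)
Add(Pow(Add(k, -68), -1), Mul(106, -56)) = Add(Pow(Add(45, -68), -1), Mul(106, -56)) = Add(Pow(-23, -1), -5936) = Add(Rational(-1, 23), -5936) = Rational(-136529, 23)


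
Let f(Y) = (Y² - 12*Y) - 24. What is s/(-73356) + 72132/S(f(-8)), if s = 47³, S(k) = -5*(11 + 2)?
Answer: -5298063487/4768140 ≈ -1111.1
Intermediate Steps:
f(Y) = -24 + Y² - 12*Y
S(k) = -65 (S(k) = -5*13 = -65)
s = 103823
s/(-73356) + 72132/S(f(-8)) = 103823/(-73356) + 72132/(-65) = 103823*(-1/73356) + 72132*(-1/65) = -103823/73356 - 72132/65 = -5298063487/4768140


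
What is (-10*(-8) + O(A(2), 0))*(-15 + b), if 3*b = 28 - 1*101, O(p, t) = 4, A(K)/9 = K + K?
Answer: -3304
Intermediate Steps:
A(K) = 18*K (A(K) = 9*(K + K) = 9*(2*K) = 18*K)
b = -73/3 (b = (28 - 1*101)/3 = (28 - 101)/3 = (⅓)*(-73) = -73/3 ≈ -24.333)
(-10*(-8) + O(A(2), 0))*(-15 + b) = (-10*(-8) + 4)*(-15 - 73/3) = (80 + 4)*(-118/3) = 84*(-118/3) = -3304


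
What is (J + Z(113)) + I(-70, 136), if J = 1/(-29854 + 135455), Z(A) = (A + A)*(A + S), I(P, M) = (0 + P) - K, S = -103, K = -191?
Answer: 251435982/105601 ≈ 2381.0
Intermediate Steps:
I(P, M) = 191 + P (I(P, M) = (0 + P) - 1*(-191) = P + 191 = 191 + P)
Z(A) = 2*A*(-103 + A) (Z(A) = (A + A)*(A - 103) = (2*A)*(-103 + A) = 2*A*(-103 + A))
J = 1/105601 ≈ 9.4696e-6
(J + Z(113)) + I(-70, 136) = (1/105601 + 2*113*(-103 + 113)) + (191 - 70) = (1/105601 + 2*113*10) + 121 = (1/105601 + 2260) + 121 = 238658261/105601 + 121 = 251435982/105601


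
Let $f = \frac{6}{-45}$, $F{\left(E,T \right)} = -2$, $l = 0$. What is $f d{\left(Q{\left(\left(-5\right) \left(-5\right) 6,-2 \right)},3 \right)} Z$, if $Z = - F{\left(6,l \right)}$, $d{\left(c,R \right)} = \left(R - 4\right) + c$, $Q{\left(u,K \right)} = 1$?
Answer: $0$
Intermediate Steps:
$d{\left(c,R \right)} = -4 + R + c$ ($d{\left(c,R \right)} = \left(-4 + R\right) + c = -4 + R + c$)
$f = - \frac{2}{15}$ ($f = 6 \left(- \frac{1}{45}\right) = - \frac{2}{15} \approx -0.13333$)
$Z = 2$ ($Z = \left(-1\right) \left(-2\right) = 2$)
$f d{\left(Q{\left(\left(-5\right) \left(-5\right) 6,-2 \right)},3 \right)} Z = - \frac{2 \left(-4 + 3 + 1\right)}{15} \cdot 2 = \left(- \frac{2}{15}\right) 0 \cdot 2 = 0 \cdot 2 = 0$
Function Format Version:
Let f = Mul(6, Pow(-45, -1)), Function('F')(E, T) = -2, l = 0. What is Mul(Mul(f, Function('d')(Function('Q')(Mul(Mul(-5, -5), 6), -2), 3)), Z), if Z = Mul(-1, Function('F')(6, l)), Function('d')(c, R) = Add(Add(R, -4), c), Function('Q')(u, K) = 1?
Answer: 0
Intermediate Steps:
Function('d')(c, R) = Add(-4, R, c) (Function('d')(c, R) = Add(Add(-4, R), c) = Add(-4, R, c))
f = Rational(-2, 15) (f = Mul(6, Rational(-1, 45)) = Rational(-2, 15) ≈ -0.13333)
Z = 2 (Z = Mul(-1, -2) = 2)
Mul(Mul(f, Function('d')(Function('Q')(Mul(Mul(-5, -5), 6), -2), 3)), Z) = Mul(Mul(Rational(-2, 15), Add(-4, 3, 1)), 2) = Mul(Mul(Rational(-2, 15), 0), 2) = Mul(0, 2) = 0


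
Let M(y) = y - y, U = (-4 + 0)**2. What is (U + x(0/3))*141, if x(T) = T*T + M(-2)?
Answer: 2256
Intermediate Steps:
U = 16 (U = (-4)**2 = 16)
M(y) = 0
x(T) = T**2 (x(T) = T*T + 0 = T**2 + 0 = T**2)
(U + x(0/3))*141 = (16 + (0/3)**2)*141 = (16 + (0*(1/3))**2)*141 = (16 + 0**2)*141 = (16 + 0)*141 = 16*141 = 2256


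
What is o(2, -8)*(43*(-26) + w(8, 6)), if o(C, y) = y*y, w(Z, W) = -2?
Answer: -71680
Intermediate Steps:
o(C, y) = y**2
o(2, -8)*(43*(-26) + w(8, 6)) = (-8)**2*(43*(-26) - 2) = 64*(-1118 - 2) = 64*(-1120) = -71680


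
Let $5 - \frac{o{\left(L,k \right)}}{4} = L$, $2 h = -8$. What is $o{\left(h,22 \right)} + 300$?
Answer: $336$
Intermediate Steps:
$h = -4$ ($h = \frac{1}{2} \left(-8\right) = -4$)
$o{\left(L,k \right)} = 20 - 4 L$
$o{\left(h,22 \right)} + 300 = \left(20 - -16\right) + 300 = \left(20 + 16\right) + 300 = 36 + 300 = 336$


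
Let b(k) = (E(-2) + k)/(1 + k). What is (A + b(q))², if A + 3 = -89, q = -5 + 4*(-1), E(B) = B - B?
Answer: 528529/64 ≈ 8258.3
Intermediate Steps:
E(B) = 0
q = -9 (q = -5 - 4 = -9)
b(k) = k/(1 + k) (b(k) = (0 + k)/(1 + k) = k/(1 + k))
A = -92 (A = -3 - 89 = -92)
(A + b(q))² = (-92 - 9/(1 - 9))² = (-92 - 9/(-8))² = (-92 - 9*(-⅛))² = (-92 + 9/8)² = (-727/8)² = 528529/64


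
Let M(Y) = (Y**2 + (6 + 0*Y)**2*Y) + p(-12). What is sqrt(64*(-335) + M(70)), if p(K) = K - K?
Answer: 2*I*sqrt(3505) ≈ 118.41*I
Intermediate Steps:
p(K) = 0
M(Y) = Y**2 + 36*Y (M(Y) = (Y**2 + (6 + 0*Y)**2*Y) + 0 = (Y**2 + (6 + 0)**2*Y) + 0 = (Y**2 + 6**2*Y) + 0 = (Y**2 + 36*Y) + 0 = Y**2 + 36*Y)
sqrt(64*(-335) + M(70)) = sqrt(64*(-335) + 70*(36 + 70)) = sqrt(-21440 + 70*106) = sqrt(-21440 + 7420) = sqrt(-14020) = 2*I*sqrt(3505)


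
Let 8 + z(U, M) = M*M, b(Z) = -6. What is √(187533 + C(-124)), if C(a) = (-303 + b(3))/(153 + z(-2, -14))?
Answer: 2*√5451604851/341 ≈ 433.05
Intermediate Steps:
z(U, M) = -8 + M² (z(U, M) = -8 + M*M = -8 + M²)
C(a) = -309/341 (C(a) = (-303 - 6)/(153 + (-8 + (-14)²)) = -309/(153 + (-8 + 196)) = -309/(153 + 188) = -309/341)
√(187533 + C(-124)) = √(187533 - 309/341) = √(63948444/341) = 2*√5451604851/341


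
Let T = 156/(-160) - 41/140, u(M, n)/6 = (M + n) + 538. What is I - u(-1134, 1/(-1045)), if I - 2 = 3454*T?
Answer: -23442317/29260 ≈ -801.17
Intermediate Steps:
u(M, n) = 3228 + 6*M + 6*n (u(M, n) = 6*((M + n) + 538) = 6*(538 + M + n) = 3228 + 6*M + 6*n)
T = -71/56 (T = 156*(-1/160) - 41*1/140 = -39/40 - 41/140 = -71/56 ≈ -1.2679)
I = -122561/28 (I = 2 + 3454*(-71/56) = 2 - 122617/28 = -122561/28 ≈ -4377.2)
I - u(-1134, 1/(-1045)) = -122561/28 - (3228 + 6*(-1134) + 6/(-1045)) = -122561/28 - (3228 - 6804 + 6*(-1/1045)) = -122561/28 - (3228 - 6804 - 6/1045) = -122561/28 - 1*(-3736926/1045) = -122561/28 + 3736926/1045 = -23442317/29260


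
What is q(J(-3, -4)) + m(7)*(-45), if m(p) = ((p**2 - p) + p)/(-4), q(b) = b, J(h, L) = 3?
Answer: 2217/4 ≈ 554.25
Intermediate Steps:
m(p) = -p**2/4 (m(p) = p**2*(-1/4) = -p**2/4)
q(J(-3, -4)) + m(7)*(-45) = 3 - 1/4*7**2*(-45) = 3 - 1/4*49*(-45) = 3 - 49/4*(-45) = 3 + 2205/4 = 2217/4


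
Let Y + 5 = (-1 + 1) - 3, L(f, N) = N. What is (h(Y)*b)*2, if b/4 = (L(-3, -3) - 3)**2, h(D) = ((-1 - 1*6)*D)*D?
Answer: -129024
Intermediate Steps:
Y = -8 (Y = -5 + ((-1 + 1) - 3) = -5 + (0 - 3) = -5 - 3 = -8)
h(D) = -7*D**2 (h(D) = ((-1 - 6)*D)*D = (-7*D)*D = -7*D**2)
b = 144 (b = 4*(-3 - 3)**2 = 4*(-6)**2 = 4*36 = 144)
(h(Y)*b)*2 = (-7*(-8)**2*144)*2 = (-7*64*144)*2 = -448*144*2 = -64512*2 = -129024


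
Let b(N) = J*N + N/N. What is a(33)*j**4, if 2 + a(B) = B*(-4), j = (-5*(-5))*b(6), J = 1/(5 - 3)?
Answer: -13400000000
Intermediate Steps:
J = 1/2 ≈ 0.50000
b(N) = 1 + N/2 (b(N) = N/2 + N/N = N/2 + 1 = 1 + N/2)
j = 100 (j = (-5*(-5))*(1 + (1/2)*6) = 25*(1 + 3) = 25*4 = 100)
a(B) = -2 - 4*B (a(B) = -2 + B*(-4) = -2 - 4*B)
a(33)*j**4 = (-2 - 4*33)*100**4 = (-2 - 132)*100000000 = -134*100000000 = -13400000000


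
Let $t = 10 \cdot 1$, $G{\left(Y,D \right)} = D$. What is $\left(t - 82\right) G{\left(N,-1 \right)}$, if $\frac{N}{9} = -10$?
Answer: $72$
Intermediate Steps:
$N = -90$ ($N = 9 \left(-10\right) = -90$)
$t = 10$
$\left(t - 82\right) G{\left(N,-1 \right)} = \left(10 - 82\right) \left(-1\right) = \left(-72\right) \left(-1\right) = 72$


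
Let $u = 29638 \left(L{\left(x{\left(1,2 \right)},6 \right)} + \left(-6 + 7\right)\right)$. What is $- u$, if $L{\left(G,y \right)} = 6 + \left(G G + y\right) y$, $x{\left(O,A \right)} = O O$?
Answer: $-1452262$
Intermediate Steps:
$x{\left(O,A \right)} = O^{2}$
$L{\left(G,y \right)} = 6 + y \left(y + G^{2}\right)$ ($L{\left(G,y \right)} = 6 + \left(G^{2} + y\right) y = 6 + \left(y + G^{2}\right) y = 6 + y \left(y + G^{2}\right)$)
$u = 1452262$ ($u = 29638 \left(\left(6 + 6^{2} + 6 \left(1^{2}\right)^{2}\right) + \left(-6 + 7\right)\right) = 29638 \left(\left(6 + 36 + 6 \cdot 1^{2}\right) + 1\right) = 29638 \left(\left(6 + 36 + 6 \cdot 1\right) + 1\right) = 29638 \left(\left(6 + 36 + 6\right) + 1\right) = 29638 \left(48 + 1\right) = 29638 \cdot 49 = 1452262$)
$- u = \left(-1\right) 1452262 = -1452262$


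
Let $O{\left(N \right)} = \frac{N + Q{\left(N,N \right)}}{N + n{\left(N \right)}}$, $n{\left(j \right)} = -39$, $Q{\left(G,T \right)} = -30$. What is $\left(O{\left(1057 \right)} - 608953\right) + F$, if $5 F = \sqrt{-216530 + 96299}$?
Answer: $- \frac{619913127}{1018} + \frac{3 i \sqrt{13359}}{5} \approx -6.0895 \cdot 10^{5} + 69.349 i$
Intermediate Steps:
$F = \frac{3 i \sqrt{13359}}{5}$ ($F = \frac{\sqrt{-216530 + 96299}}{5} = \frac{\sqrt{-120231}}{5} = \frac{3 i \sqrt{13359}}{5} \approx 69.349 i$)
$O{\left(N \right)} = \frac{-30 + N}{-39 + N}$ ($O{\left(N \right)} = \frac{N - 30}{N - 39} = \frac{-30 + N}{-39 + N}$)
$\left(O{\left(1057 \right)} - 608953\right) + F = \left(\frac{-30 + 1057}{-39 + 1057} - 608953\right) + \frac{3 i \sqrt{13359}}{5} = \left(\frac{1}{1018} \cdot 1027 - 608953\right) + \frac{3 i \sqrt{13359}}{5} = \left(\frac{1027}{1018} - 608953\right) + \frac{3 i \sqrt{13359}}{5} = - \frac{619913127}{1018} + \frac{3 i \sqrt{13359}}{5}$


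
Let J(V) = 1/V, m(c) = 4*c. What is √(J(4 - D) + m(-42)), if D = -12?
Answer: I*√2687/4 ≈ 12.959*I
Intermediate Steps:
√(J(4 - D) + m(-42)) = √(1/(4 - 1*(-12)) + 4*(-42)) = √(1/(4 + 12) - 168) = √(1/16 - 168) = √(-2687/16) = I*√2687/4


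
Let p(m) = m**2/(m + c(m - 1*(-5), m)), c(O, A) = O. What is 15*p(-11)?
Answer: -1815/17 ≈ -106.76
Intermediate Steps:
p(m) = m**2/(5 + 2*m) (p(m) = m**2/(m + (m - 1*(-5))) = m**2/(m + (m + 5)) = m**2/(m + (5 + m)) = m**2/(5 + 2*m))
15*p(-11) = 15*((-11)**2/(5 + 2*(-11))) = 15*(121/(5 - 22)) = 15*(121/(-17)) = 15*(121*(-1/17)) = 15*(-121/17) = -1815/17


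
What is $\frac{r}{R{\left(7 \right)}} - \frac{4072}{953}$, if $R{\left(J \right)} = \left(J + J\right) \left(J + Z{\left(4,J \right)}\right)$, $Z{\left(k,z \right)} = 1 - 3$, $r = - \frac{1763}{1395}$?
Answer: $- \frac{399310939}{93060450} \approx -4.2909$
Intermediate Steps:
$r = - \frac{1763}{1395}$ ($r = \left(-1763\right) \frac{1}{1395} = - \frac{1763}{1395} \approx -1.2638$)
$Z{\left(k,z \right)} = -2$ ($Z{\left(k,z \right)} = 1 - 3 = -2$)
$R{\left(J \right)} = 2 J \left(-2 + J\right)$ ($R{\left(J \right)} = \left(J + J\right) \left(J - 2\right) = 2 J \left(-2 + J\right)$)
$\frac{r}{R{\left(7 \right)}} - \frac{4072}{953} = - \frac{1763}{1395 \cdot 2 \cdot 7 \left(-2 + 7\right)} - \frac{4072}{953} = - \frac{1763}{1395 \cdot 2 \cdot 7 \cdot 5} - \frac{4072}{953} = - \frac{1763}{1395 \cdot 70} - \frac{4072}{953} = \left(- \frac{1763}{1395}\right) \frac{1}{70} - \frac{4072}{953} = - \frac{1763}{97650} - \frac{4072}{953} = - \frac{399310939}{93060450}$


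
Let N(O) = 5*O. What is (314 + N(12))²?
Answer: 139876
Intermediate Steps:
(314 + N(12))² = (314 + 5*12)² = (314 + 60)² = 374² = 139876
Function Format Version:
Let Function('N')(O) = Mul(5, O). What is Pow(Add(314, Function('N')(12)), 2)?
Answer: 139876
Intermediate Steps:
Pow(Add(314, Function('N')(12)), 2) = Pow(Add(314, Mul(5, 12)), 2) = Pow(Add(314, 60), 2) = Pow(374, 2) = 139876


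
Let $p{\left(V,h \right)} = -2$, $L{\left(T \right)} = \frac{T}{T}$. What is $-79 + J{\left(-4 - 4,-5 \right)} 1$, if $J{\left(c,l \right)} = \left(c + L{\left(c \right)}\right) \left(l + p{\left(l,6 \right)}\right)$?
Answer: $-30$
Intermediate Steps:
$L{\left(T \right)} = 1$
$J{\left(c,l \right)} = \left(1 + c\right) \left(-2 + l\right)$ ($J{\left(c,l \right)} = \left(c + 1\right) \left(l - 2\right) = \left(1 + c\right) \left(-2 + l\right)$)
$-79 + J{\left(-4 - 4,-5 \right)} 1 = -79 + \left(-2 - 5 - 2 \left(-4 - 4\right) + \left(-4 - 4\right) \left(-5\right)\right) 1 = -79 + \left(-2 - 5 - -16 - -40\right) 1 = -79 + \left(-2 - 5 + 16 + 40\right) 1 = -79 + 49 \cdot 1 = -79 + 49 = -30$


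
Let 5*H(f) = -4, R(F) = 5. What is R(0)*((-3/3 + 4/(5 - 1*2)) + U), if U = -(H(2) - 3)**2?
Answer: -1058/15 ≈ -70.533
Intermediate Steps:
H(f) = -4/5 (H(f) = (1/5)*(-4) = -4/5)
U = -361/25 (U = -(-4/5 - 3)**2 = -(-19/5)**2 = -1*361/25 = -361/25 ≈ -14.440)
R(0)*((-3/3 + 4/(5 - 1*2)) + U) = 5*((-3/3 + 4/(5 - 1*2)) - 361/25) = 5*((-3*1/3 + 4/(5 - 2)) - 361/25) = 5*((-1 + 4/3) - 361/25) = 5*(1/3 - 361/25) = 5*(-1058/75) = -1058/15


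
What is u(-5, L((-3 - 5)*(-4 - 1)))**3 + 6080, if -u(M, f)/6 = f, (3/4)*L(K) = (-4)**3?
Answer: 134223808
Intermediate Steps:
L(K) = -256/3 (L(K) = (4/3)*(-4)**3 = (4/3)*(-64) = -256/3)
u(M, f) = -6*f
u(-5, L((-3 - 5)*(-4 - 1)))**3 + 6080 = (-6*(-256/3))**3 + 6080 = 512**3 + 6080 = 134217728 + 6080 = 134223808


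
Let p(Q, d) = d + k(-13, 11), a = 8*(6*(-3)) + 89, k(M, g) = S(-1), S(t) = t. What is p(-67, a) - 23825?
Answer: -23881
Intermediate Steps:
k(M, g) = -1
a = -55 (a = 8*(-18) + 89 = -144 + 89 = -55)
p(Q, d) = -1 + d (p(Q, d) = d - 1 = -1 + d)
p(-67, a) - 23825 = (-1 - 55) - 23825 = -56 - 23825 = -23881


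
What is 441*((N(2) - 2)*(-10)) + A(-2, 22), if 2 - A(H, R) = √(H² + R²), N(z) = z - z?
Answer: 8822 - 2*√122 ≈ 8799.9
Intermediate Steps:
N(z) = 0
A(H, R) = 2 - √(H² + R²)
441*((N(2) - 2)*(-10)) + A(-2, 22) = 441*((0 - 2)*(-10)) + (2 - √((-2)² + 22²)) = 441*(-2*(-10)) + (2 - √(4 + 484)) = 441*20 + (2 - √488) = 8820 + (2 - 2*√122) = 8822 - 2*√122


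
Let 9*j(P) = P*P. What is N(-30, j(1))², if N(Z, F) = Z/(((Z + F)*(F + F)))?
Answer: 1476225/72361 ≈ 20.401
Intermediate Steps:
j(P) = P²/9 (j(P) = (P*P)/9 = P²/9)
N(Z, F) = Z/(2*F*(F + Z)) (N(Z, F) = Z/(((F + Z)*(2*F))) = Z/((2*F*(F + Z))) = Z*(1/(2*F*(F + Z))) = Z/(2*F*(F + Z)))
N(-30, j(1))² = ((½)*(-30)/(((⅑)*1²)*((⅑)*1² - 30)))² = ((½)*(-30)/(((⅑)*1)*((⅑)*1 - 30)))² = ((½)*(-30)/((⅑)*(⅑ - 30)))² = ((½)*(-30)*9/(-269/9))² = ((½)*(-30)*9*(-9/269))² = (1215/269)² = 1476225/72361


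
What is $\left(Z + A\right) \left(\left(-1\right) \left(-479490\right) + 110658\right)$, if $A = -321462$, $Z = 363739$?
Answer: $24949686996$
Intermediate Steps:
$\left(Z + A\right) \left(\left(-1\right) \left(-479490\right) + 110658\right) = \left(363739 - 321462\right) \left(\left(-1\right) \left(-479490\right) + 110658\right) = 42277 \left(479490 + 110658\right) = 42277 \cdot 590148 = 24949686996$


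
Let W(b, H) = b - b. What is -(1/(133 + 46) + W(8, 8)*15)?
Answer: -1/179 ≈ -0.0055866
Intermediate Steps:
W(b, H) = 0
-(1/(133 + 46) + W(8, 8)*15) = -(1/(133 + 46) + 0*15) = -(1/179 + 0) = -1*1/179 = -1/179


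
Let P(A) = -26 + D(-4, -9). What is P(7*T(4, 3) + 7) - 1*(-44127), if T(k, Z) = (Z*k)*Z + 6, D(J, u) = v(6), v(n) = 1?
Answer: 44102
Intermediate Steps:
D(J, u) = 1
T(k, Z) = 6 + k*Z**2 (T(k, Z) = k*Z**2 + 6 = 6 + k*Z**2)
P(A) = -25 (P(A) = -26 + 1 = -25)
P(7*T(4, 3) + 7) - 1*(-44127) = -25 - 1*(-44127) = -25 + 44127 = 44102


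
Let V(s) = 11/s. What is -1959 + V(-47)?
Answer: -92084/47 ≈ -1959.2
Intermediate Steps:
-1959 + V(-47) = -1959 + 11/(-47) = -1959 + 11*(-1/47) = -1959 - 11/47 = -92084/47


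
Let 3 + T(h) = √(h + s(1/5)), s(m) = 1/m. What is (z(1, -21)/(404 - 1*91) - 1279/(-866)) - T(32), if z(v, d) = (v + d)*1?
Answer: 1196181/271058 - √37 ≈ -1.6698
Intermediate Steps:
z(v, d) = d + v (z(v, d) = (d + v)*1 = d + v)
T(h) = -3 + √(5 + h) (T(h) = -3 + √(h + 1/(1/5)) = -3 + √(h + 1/(⅕)) = -3 + √(h + 5) = -3 + √(5 + h))
(z(1, -21)/(404 - 1*91) - 1279/(-866)) - T(32) = ((-21 + 1)/(404 - 1*91) - 1279/(-866)) - (-3 + √(5 + 32)) = (-20/(404 - 91) - 1279*(-1/866)) - (-3 + √37) = (-20/313 + 1279/866) + (3 - √37) = 383007/271058 + (3 - √37) = 1196181/271058 - √37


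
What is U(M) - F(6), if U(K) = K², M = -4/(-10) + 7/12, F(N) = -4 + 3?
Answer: 7081/3600 ≈ 1.9669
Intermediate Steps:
F(N) = -1
M = 59/60 (M = -4*(-⅒) + 7*(1/12) = ⅖ + 7/12 = 59/60 ≈ 0.98333)
U(M) - F(6) = (59/60)² - 1*(-1) = 3481/3600 + 1 = 7081/3600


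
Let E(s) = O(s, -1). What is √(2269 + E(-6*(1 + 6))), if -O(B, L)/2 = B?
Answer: √2353 ≈ 48.508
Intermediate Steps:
O(B, L) = -2*B
E(s) = -2*s
√(2269 + E(-6*(1 + 6))) = √(2269 - (-12)*(1 + 6)) = √(2269 - (-12)*7) = √(2269 - 2*(-42)) = √(2269 + 84) = √2353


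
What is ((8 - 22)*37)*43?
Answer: -22274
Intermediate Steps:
((8 - 22)*37)*43 = -14*37*43 = -518*43 = -22274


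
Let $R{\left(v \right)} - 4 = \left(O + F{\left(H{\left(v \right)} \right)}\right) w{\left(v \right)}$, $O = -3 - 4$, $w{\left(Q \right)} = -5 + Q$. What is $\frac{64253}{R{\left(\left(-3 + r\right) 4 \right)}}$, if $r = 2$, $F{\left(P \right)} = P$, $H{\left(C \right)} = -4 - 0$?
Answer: $\frac{64253}{103} \approx 623.82$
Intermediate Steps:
$H{\left(C \right)} = -4$ ($H{\left(C \right)} = -4 + 0 = -4$)
$O = -7$
$R{\left(v \right)} = 59 - 11 v$ ($R{\left(v \right)} = 4 + \left(-7 - 4\right) \left(-5 + v\right) = 4 - 11 \left(-5 + v\right) = 4 - \left(-55 + 11 v\right) = 59 - 11 v$)
$\frac{64253}{R{\left(\left(-3 + r\right) 4 \right)}} = \frac{64253}{59 - 11 \left(-3 + 2\right) 4} = \frac{64253}{59 - 11 \left(\left(-1\right) 4\right)} = \frac{64253}{59 - -44} = \frac{64253}{59 + 44} = \frac{64253}{103}$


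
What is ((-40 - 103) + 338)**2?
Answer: 38025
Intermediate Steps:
((-40 - 103) + 338)**2 = (-143 + 338)**2 = 195**2 = 38025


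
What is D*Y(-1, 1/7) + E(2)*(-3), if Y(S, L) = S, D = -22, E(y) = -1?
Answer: 25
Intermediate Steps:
D*Y(-1, 1/7) + E(2)*(-3) = -22*(-1) - 1*(-3) = 22 + 3 = 25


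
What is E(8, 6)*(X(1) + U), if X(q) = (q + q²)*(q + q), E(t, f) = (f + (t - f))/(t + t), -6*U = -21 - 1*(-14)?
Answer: 31/12 ≈ 2.5833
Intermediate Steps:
U = 7/6 (U = -(-21 - 1*(-14))/6 = -(-21 + 14)/6 = -⅙*(-7) = 7/6 ≈ 1.1667)
E(t, f) = ½ (E(t, f) = t/((2*t)) = t*(1/(2*t)) = ½)
X(q) = 2*q*(q + q²) (X(q) = (q + q²)*(2*q) = 2*q*(q + q²))
E(8, 6)*(X(1) + U) = (2*1²*(1 + 1) + 7/6)/2 = (2*1*2 + 7/6)/2 = (4 + 7/6)/2 = (½)*(31/6) = 31/12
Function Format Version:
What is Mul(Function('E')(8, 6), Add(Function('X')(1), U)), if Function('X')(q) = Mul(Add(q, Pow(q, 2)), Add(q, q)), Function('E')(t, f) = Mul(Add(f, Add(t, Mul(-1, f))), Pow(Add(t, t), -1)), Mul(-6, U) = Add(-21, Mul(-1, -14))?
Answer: Rational(31, 12) ≈ 2.5833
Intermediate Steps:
U = Rational(7, 6) (U = Mul(Rational(-1, 6), Add(-21, Mul(-1, -14))) = Mul(Rational(-1, 6), Add(-21, 14)) = Mul(Rational(-1, 6), -7) = Rational(7, 6) ≈ 1.1667)
Function('E')(t, f) = Rational(1, 2) (Function('E')(t, f) = Mul(t, Pow(Mul(2, t), -1)) = Mul(t, Mul(Rational(1, 2), Pow(t, -1))) = Rational(1, 2))
Function('X')(q) = Mul(2, q, Add(q, Pow(q, 2))) (Function('X')(q) = Mul(Add(q, Pow(q, 2)), Mul(2, q)) = Mul(2, q, Add(q, Pow(q, 2))))
Mul(Function('E')(8, 6), Add(Function('X')(1), U)) = Mul(Rational(1, 2), Add(Mul(2, Pow(1, 2), Add(1, 1)), Rational(7, 6))) = Mul(Rational(1, 2), Add(Mul(2, 1, 2), Rational(7, 6))) = Mul(Rational(1, 2), Add(4, Rational(7, 6))) = Mul(Rational(1, 2), Rational(31, 6)) = Rational(31, 12)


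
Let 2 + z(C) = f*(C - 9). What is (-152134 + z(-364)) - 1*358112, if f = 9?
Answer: -513605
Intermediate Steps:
z(C) = -83 + 9*C (z(C) = -2 + 9*(C - 9) = -2 + 9*(-9 + C) = -2 + (-81 + 9*C) = -83 + 9*C)
(-152134 + z(-364)) - 1*358112 = (-152134 + (-83 + 9*(-364))) - 1*358112 = (-152134 + (-83 - 3276)) - 358112 = (-152134 - 3359) - 358112 = -155493 - 358112 = -513605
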